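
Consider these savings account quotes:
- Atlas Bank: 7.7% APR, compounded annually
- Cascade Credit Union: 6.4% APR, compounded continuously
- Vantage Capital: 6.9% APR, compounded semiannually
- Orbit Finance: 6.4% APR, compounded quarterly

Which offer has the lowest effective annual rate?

Atlas Bank: compounded annually, EAR = 7.700%
Cascade Credit Union: e^0.064 − 1 = 6.609%
Vantage Capital: (1 + 0.069/2)^2 − 1 = 7.019%
Orbit Finance: (1 + 0.064/4)^4 − 1 = 6.555%
The lowest effective annual rate is Orbit Finance at 6.555%.

Orbit Finance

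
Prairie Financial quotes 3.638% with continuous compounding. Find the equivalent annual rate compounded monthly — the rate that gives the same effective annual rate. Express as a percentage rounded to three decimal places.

EAR under continuous compounding: e^0.03638 − 1 = 0.037050.
Solve (1 + r/12)^12 = 1.037050: r/12 = 1.037050^(1/12) − 1 = 0.003036, so r = 0.036435 = 3.644%.

3.644%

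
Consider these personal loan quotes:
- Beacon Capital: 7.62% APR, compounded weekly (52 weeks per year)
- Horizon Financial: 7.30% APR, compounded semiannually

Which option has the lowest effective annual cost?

Beacon Capital: (1 + 0.0762/52)^52 − 1 = 7.912%
Horizon Financial: (1 + 0.0730/2)^2 − 1 = 7.433%
The lowest effective annual rate is Horizon Financial at 7.433%.

Horizon Financial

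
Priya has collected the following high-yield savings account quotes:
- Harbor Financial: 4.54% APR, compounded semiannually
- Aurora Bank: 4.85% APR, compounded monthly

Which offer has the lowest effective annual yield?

Harbor Financial: (1 + 0.0454/2)^2 − 1 = 4.592%
Aurora Bank: (1 + 0.0485/12)^12 − 1 = 4.959%
The lowest effective annual rate is Harbor Financial at 4.592%.

Harbor Financial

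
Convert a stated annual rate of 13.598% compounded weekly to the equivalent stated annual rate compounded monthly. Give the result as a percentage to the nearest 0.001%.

13.657%

EAR = (1 + 0.13598/52)^52 − 1 = 0.145456.
Solve (1 + r/12)^12 = 1.145456: r/12 = 1.145456^(1/12) − 1 = 0.011381, so r = 0.136574 = 13.657%.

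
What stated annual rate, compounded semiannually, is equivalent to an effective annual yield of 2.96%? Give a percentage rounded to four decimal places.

2.9384%

(1 + r/2)^2 − 1 = 0.0296, so 1 + r/2 = 1.0296^(1/2).
r/2 = 0.014692, so r = 0.029384 = 2.9384%.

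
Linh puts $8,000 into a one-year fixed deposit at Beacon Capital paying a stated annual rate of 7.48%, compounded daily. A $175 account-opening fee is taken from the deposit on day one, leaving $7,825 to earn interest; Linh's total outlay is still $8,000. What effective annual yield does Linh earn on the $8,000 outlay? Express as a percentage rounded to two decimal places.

Value after one year: 7,825 × (1 + 0.0748/365)^365 = 7,825 × 1.077660 = $8,432.69.
Effective yield on the $8,000 outlay: 8,432.69 / 8,000 − 1 = 0.054087 = 5.41%.

5.41%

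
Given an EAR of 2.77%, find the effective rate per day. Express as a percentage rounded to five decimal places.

0.00749%

The per-day rate i satisfies (1 + i)^365 = 1 + 0.0277.
i = 1.0277^(1/365) − 1 = 0.0000749 = 0.00749%.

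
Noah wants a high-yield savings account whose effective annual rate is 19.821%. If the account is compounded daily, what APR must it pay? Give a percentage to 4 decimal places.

18.0874%

(1 + r/365)^365 − 1 = 0.19821, so 1 + r/365 = 1.19821^(1/365).
r/365 = 0.000496, so r = 0.180874 = 18.0874%.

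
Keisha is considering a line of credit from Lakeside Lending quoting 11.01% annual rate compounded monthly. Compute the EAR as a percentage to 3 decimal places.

EAR = (1 + 0.1101/12)^12 − 1.
= 1.115829 − 1 = 11.583%.

11.583%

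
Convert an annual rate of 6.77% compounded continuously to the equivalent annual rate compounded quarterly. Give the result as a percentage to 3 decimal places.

EAR under continuous compounding: e^0.0677 − 1 = 0.070044.
Solve (1 + r/4)^4 = 1.070044: r/4 = 1.070044^(1/4) − 1 = 0.017069, so r = 0.068276 = 6.828%.

6.828%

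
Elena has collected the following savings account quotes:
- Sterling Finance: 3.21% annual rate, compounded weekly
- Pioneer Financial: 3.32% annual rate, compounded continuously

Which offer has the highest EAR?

Pioneer Financial

Sterling Finance: (1 + 0.0321/52)^52 − 1 = 3.261%
Pioneer Financial: e^0.0332 − 1 = 3.376%
The highest effective annual rate is Pioneer Financial at 3.376%.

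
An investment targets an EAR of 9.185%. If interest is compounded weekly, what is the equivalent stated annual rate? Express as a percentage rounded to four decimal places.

(1 + r/52)^52 − 1 = 0.09185, so 1 + r/52 = 1.09185^(1/52).
r/52 = 0.001691, so r = 0.087948 = 8.7948%.

8.7948%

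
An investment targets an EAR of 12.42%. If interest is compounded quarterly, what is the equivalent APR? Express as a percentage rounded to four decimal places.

(1 + r/4)^4 − 1 = 0.1242, so 1 + r/4 = 1.1242^(1/4).
r/4 = 0.029700, so r = 0.118802 = 11.8802%.

11.8802%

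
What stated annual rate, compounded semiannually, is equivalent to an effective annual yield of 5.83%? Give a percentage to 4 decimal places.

5.7474%

(1 + r/2)^2 − 1 = 0.0583, so 1 + r/2 = 1.0583^(1/2).
r/2 = 0.028737, so r = 0.057474 = 5.7474%.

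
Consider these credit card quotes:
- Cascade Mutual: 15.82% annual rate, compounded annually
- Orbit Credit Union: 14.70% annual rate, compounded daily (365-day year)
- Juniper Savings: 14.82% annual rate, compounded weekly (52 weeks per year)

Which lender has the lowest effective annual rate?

Cascade Mutual: compounded annually, EAR = 15.820%
Orbit Credit Union: (1 + 0.1470/365)^365 − 1 = 15.832%
Juniper Savings: (1 + 0.1482/52)^52 − 1 = 15.950%
The lowest effective annual rate is Cascade Mutual at 15.820%.

Cascade Mutual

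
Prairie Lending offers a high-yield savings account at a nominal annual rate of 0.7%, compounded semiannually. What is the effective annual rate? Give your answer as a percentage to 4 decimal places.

EAR = (1 + 0.007/2)^2 − 1.
= 1.007012 − 1 = 0.7012%.

0.7012%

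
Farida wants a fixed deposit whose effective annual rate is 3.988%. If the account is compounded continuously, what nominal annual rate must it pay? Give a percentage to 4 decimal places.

3.9105%

Continuous: nominal r satisfies e^r − 1 = 0.03988.
r = ln(1 + 0.03988) = ln(1.03988) = 0.039105 = 3.9105%.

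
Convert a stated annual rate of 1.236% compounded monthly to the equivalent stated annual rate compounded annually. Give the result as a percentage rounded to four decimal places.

EAR = (1 + 0.01236/12)^12 − 1 = 0.012430.
Compounded annually, the equivalent nominal rate is the EAR itself: 1.2430%.

1.2430%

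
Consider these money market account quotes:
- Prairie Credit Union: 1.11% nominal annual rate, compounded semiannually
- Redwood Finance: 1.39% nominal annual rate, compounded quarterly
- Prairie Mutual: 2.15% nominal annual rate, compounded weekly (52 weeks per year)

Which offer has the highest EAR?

Prairie Credit Union: (1 + 0.0111/2)^2 − 1 = 1.113%
Redwood Finance: (1 + 0.0139/4)^4 − 1 = 1.397%
Prairie Mutual: (1 + 0.0215/52)^52 − 1 = 2.173%
The highest effective annual rate is Prairie Mutual at 2.173%.

Prairie Mutual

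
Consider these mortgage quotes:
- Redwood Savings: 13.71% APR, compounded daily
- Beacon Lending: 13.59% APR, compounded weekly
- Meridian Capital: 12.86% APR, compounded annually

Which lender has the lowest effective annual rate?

Meridian Capital

Redwood Savings: (1 + 0.1371/365)^365 − 1 = 14.691%
Beacon Lending: (1 + 0.1359/52)^52 − 1 = 14.536%
Meridian Capital: compounded annually, EAR = 12.860%
The lowest effective annual rate is Meridian Capital at 12.860%.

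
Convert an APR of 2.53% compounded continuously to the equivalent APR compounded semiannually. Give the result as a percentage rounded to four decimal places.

EAR under continuous compounding: e^0.0253 − 1 = 0.025623.
Solve (1 + r/2)^2 = 1.025623: r/2 = 1.025623^(1/2) − 1 = 0.012730, so r = 0.025461 = 2.5461%.

2.5461%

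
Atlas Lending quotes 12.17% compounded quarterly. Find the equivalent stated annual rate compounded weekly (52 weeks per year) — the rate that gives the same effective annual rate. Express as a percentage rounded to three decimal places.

EAR = (1 + 0.1217/4)^4 − 1 = 0.127368.
Solve (1 + r/52)^52 = 1.127368: r/52 = 1.127368^(1/52) − 1 = 0.002308, so r = 0.120024 = 12.002%.

12.002%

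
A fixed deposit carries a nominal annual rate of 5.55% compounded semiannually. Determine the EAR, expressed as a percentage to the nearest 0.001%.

5.627%

EAR = (1 + 0.0555/2)^2 − 1.
= (1 + 0.027750)^2 − 1 = 1.056270 − 1 = 5.627%.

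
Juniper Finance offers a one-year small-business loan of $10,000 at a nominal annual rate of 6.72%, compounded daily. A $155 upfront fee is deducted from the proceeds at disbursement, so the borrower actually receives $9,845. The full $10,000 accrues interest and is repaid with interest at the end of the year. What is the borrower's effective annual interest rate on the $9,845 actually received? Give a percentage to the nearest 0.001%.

8.634%

Amount owed after one year: 10,000 × (1 + 0.0672/365)^365 = 10,000 × 1.069503 = $10,695.03.
Effective rate on net proceeds: 10,695.03 / 9,845 − 1 = 0.086341 = 8.634%.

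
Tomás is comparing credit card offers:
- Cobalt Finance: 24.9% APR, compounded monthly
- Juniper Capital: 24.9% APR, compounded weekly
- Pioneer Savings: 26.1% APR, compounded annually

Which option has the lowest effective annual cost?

Pioneer Savings

Cobalt Finance: (1 + 0.249/12)^12 − 1 = 27.948%
Juniper Capital: (1 + 0.249/52)^52 − 1 = 28.198%
Pioneer Savings: compounded annually, EAR = 26.100%
The lowest effective annual rate is Pioneer Savings at 26.100%.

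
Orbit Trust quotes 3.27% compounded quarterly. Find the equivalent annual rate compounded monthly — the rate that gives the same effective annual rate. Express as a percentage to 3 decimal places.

EAR = (1 + 0.0327/4)^4 − 1 = 0.033103.
Solve (1 + r/12)^12 = 1.033103: r/12 = 1.033103^(1/12) − 1 = 0.002718, so r = 0.032611 = 3.261%.

3.261%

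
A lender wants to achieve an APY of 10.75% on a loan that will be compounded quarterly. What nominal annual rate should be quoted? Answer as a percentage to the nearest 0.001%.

(1 + r/4)^4 − 1 = 0.1075, so 1 + r/4 = 1.1075^(1/4).
r/4 = 0.025855, so r = 0.103420 = 10.342%.

10.342%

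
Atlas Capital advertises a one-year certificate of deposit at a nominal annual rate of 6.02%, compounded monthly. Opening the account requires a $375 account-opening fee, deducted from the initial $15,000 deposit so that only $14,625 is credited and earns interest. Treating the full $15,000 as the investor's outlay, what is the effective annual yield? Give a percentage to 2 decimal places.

Value after one year: 14,625 × (1 + 0.0602/12)^12 = 14,625 × 1.061889 = $15,530.13.
Effective yield on the $15,000 outlay: 15,530.13 / 15,000 − 1 = 0.035342 = 3.53%.

3.53%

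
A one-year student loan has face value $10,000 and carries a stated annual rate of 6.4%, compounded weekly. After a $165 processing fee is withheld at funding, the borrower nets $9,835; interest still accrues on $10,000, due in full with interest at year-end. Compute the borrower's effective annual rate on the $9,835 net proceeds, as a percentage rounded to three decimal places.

8.394%

Amount owed after one year: 10,000 × (1 + 0.064/52)^52 = 10,000 × 1.066050 = $10,660.50.
Effective rate on net proceeds: 10,660.50 / 9,835 − 1 = 0.083935 = 8.394%.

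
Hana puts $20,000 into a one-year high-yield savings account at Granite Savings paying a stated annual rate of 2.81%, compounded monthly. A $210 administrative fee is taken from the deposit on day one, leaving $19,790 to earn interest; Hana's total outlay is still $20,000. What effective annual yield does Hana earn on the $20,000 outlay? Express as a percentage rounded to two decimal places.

1.77%

Value after one year: 19,790 × (1 + 0.0281/12)^12 = 19,790 × 1.028465 = $20,353.32.
Effective yield on the $20,000 outlay: 20,353.32 / 20,000 − 1 = 0.017666 = 1.77%.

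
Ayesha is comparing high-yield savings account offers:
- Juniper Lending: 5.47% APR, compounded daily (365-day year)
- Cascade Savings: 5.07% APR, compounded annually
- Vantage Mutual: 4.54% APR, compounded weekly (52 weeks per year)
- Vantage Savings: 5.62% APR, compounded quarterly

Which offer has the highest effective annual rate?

Vantage Savings

Juniper Lending: (1 + 0.0547/365)^365 − 1 = 5.622%
Cascade Savings: compounded annually, EAR = 5.070%
Vantage Mutual: (1 + 0.0454/52)^52 − 1 = 4.643%
Vantage Savings: (1 + 0.0562/4)^4 − 1 = 5.740%
The highest effective annual rate is Vantage Savings at 5.740%.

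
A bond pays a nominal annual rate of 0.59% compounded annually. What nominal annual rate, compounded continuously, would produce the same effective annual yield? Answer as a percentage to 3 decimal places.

0.588%

Compounded annually, EAR = nominal = 0.005900.
Equivalent continuous rate: r = ln(1 + 0.005900) = 0.005883 = 0.588%.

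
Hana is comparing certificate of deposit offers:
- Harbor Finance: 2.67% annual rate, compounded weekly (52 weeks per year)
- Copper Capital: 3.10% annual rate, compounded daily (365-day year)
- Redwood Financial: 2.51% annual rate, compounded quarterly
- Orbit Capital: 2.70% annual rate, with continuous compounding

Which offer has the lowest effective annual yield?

Harbor Finance: (1 + 0.0267/52)^52 − 1 = 2.705%
Copper Capital: (1 + 0.0310/365)^365 − 1 = 3.148%
Redwood Financial: (1 + 0.0251/4)^4 − 1 = 2.534%
Orbit Capital: e^0.0270 − 1 = 2.737%
The lowest effective annual rate is Redwood Financial at 2.534%.

Redwood Financial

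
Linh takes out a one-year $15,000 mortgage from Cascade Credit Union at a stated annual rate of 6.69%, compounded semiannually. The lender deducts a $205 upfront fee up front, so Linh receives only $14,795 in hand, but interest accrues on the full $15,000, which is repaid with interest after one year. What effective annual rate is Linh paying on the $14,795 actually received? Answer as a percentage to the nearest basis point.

Amount owed after one year: 15,000 × (1 + 0.0669/2)^2 = 15,000 × 1.068019 = $16,020.28.
Effective rate on net proceeds: 16,020.28 / 14,795 − 1 = 0.082817 = 8.28%.

8.28%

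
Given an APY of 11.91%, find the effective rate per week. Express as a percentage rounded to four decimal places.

0.2166%

The per-week rate i satisfies (1 + i)^52 = 1 + 0.1191.
i = 1.1191^(1/52) − 1 = 0.0021663 = 0.2166%.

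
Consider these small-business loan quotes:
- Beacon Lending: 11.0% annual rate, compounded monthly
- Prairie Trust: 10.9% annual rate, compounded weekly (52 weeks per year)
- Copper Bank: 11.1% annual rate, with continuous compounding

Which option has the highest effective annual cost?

Beacon Lending: (1 + 0.110/12)^12 − 1 = 11.572%
Prairie Trust: (1 + 0.109/52)^52 − 1 = 11.504%
Copper Bank: e^0.111 − 1 = 11.739%
The highest effective annual rate is Copper Bank at 11.739%.

Copper Bank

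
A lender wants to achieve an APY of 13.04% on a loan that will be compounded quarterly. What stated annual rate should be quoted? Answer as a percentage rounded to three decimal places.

(1 + r/4)^4 − 1 = 0.1304, so 1 + r/4 = 1.1304^(1/4).
r/4 = 0.031117, so r = 0.124469 = 12.447%.

12.447%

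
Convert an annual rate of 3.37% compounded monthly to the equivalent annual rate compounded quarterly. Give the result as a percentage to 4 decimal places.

EAR = (1 + 0.0337/12)^12 − 1 = 0.034225.
Solve (1 + r/4)^4 = 1.034225: r/4 = 1.034225^(1/4) − 1 = 0.008449, so r = 0.033795 = 3.3795%.

3.3795%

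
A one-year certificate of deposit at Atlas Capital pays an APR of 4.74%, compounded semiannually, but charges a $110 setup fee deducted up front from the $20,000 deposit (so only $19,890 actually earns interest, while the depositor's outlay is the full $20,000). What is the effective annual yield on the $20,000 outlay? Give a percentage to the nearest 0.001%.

4.220%

Value after one year: 19,890 × (1 + 0.0474/2)^2 = 19,890 × 1.047962 = $20,843.96.
Effective yield on the $20,000 outlay: 20,843.96 / 20,000 − 1 = 0.042198 = 4.220%.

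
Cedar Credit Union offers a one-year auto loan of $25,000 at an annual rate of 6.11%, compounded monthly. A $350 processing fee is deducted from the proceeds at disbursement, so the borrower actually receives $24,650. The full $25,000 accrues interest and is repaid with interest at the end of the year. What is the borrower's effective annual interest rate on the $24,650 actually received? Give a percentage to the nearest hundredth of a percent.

7.79%

Amount owed after one year: 25,000 × (1 + 0.0611/12)^12 = 25,000 × 1.062840 = $26,571.01.
Effective rate on net proceeds: 26,571.01 / 24,650 − 1 = 0.077931 = 7.79%.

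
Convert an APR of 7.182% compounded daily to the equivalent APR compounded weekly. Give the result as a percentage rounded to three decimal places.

7.186%

EAR = (1 + 0.07182/365)^365 − 1 = 0.074454.
Solve (1 + r/52)^52 = 1.074454: r/52 = 1.074454^(1/52) − 1 = 0.001382, so r = 0.071863 = 7.186%.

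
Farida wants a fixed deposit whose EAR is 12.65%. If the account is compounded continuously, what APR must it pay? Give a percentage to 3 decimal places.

11.912%

Continuous: nominal r satisfies e^r − 1 = 0.1265.
r = ln(1 + 0.1265) = ln(1.1265) = 0.119115 = 11.912%.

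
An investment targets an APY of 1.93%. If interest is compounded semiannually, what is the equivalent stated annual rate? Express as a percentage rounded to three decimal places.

(1 + r/2)^2 − 1 = 0.0193, so 1 + r/2 = 1.0193^(1/2).
r/2 = 0.009604, so r = 0.019208 = 1.921%.

1.921%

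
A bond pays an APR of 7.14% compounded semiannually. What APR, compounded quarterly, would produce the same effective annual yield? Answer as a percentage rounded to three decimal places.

7.077%

EAR = (1 + 0.0714/2)^2 − 1 = 0.072674.
Solve (1 + r/4)^4 = 1.072674: r/4 = 1.072674^(1/4) − 1 = 0.017693, so r = 0.070774 = 7.077%.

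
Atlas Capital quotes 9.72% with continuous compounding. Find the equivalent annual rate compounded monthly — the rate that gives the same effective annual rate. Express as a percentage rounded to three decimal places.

EAR under continuous compounding: e^0.0972 − 1 = 0.102081.
Solve (1 + r/12)^12 = 1.102081: r/12 = 1.102081^(1/12) − 1 = 0.008133, so r = 0.097595 = 9.759%.

9.759%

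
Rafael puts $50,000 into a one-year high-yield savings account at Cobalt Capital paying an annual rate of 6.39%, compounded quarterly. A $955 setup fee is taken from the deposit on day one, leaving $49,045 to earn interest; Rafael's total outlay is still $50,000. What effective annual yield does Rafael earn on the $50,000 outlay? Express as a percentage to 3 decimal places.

4.510%

Value after one year: 49,045 × (1 + 0.0639/4)^4 = 49,045 × 1.065448 = $52,254.88.
Effective yield on the $50,000 outlay: 52,254.88 / 50,000 − 1 = 0.045098 = 4.510%.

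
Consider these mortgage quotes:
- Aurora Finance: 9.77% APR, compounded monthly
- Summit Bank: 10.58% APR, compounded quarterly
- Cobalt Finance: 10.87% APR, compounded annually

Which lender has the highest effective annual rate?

Summit Bank

Aurora Finance: (1 + 0.0977/12)^12 − 1 = 10.220%
Summit Bank: (1 + 0.1058/4)^4 − 1 = 11.007%
Cobalt Finance: compounded annually, EAR = 10.870%
The highest effective annual rate is Summit Bank at 11.007%.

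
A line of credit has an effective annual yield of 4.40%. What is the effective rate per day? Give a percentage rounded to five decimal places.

The per-day rate i satisfies (1 + i)^365 = 1 + 0.0440.
i = 1.0440^(1/365) − 1 = 0.0001180 = 0.01180%.

0.01180%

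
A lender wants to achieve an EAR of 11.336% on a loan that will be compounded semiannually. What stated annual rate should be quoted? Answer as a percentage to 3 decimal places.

11.032%

(1 + r/2)^2 − 1 = 0.11336, so 1 + r/2 = 1.11336^(1/2).
r/2 = 0.055159, so r = 0.110318 = 11.032%.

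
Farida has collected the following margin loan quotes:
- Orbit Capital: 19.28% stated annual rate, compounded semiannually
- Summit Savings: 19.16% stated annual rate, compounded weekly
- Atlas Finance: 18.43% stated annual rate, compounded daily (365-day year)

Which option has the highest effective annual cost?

Summit Savings

Orbit Capital: (1 + 0.1928/2)^2 − 1 = 20.209%
Summit Savings: (1 + 0.1916/52)^52 − 1 = 21.076%
Atlas Finance: (1 + 0.1843/365)^365 − 1 = 20.232%
The highest effective annual rate is Summit Savings at 21.076%.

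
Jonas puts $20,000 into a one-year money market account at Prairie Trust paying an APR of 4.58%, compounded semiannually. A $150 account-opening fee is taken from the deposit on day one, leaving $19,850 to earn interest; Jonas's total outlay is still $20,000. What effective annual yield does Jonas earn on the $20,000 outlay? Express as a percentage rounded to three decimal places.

Value after one year: 19,850 × (1 + 0.0458/2)^2 = 19,850 × 1.046324 = $20,769.54.
Effective yield on the $20,000 outlay: 20,769.54 / 20,000 − 1 = 0.038477 = 3.848%.

3.848%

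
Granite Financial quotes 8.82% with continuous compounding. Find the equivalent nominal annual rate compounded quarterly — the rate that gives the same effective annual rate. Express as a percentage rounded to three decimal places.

EAR under continuous compounding: e^0.0882 − 1 = 0.092207.
Solve (1 + r/4)^4 = 1.092207: r/4 = 1.092207^(1/4) − 1 = 0.022295, so r = 0.089180 = 8.918%.

8.918%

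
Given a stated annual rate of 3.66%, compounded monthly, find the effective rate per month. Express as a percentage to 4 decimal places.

0.3050%

With a nominal annual rate compounded monthly, the periodic rate is the nominal rate divided by 12.
i = 0.0366 / 12 = 0.0030500 = 0.3050%.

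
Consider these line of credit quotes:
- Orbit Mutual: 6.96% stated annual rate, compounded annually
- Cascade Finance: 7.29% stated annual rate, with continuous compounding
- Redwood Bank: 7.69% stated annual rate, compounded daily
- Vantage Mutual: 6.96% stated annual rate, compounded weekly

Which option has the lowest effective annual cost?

Orbit Mutual

Orbit Mutual: compounded annually, EAR = 6.960%
Cascade Finance: e^0.0729 − 1 = 7.562%
Redwood Bank: (1 + 0.0769/365)^365 − 1 = 7.993%
Vantage Mutual: (1 + 0.0696/52)^52 − 1 = 7.203%
The lowest effective annual rate is Orbit Mutual at 6.960%.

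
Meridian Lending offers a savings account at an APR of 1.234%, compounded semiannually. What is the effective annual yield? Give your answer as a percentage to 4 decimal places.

1.2378%

EAR = (1 + 0.01234/2)^2 − 1.
= (1 + 0.006170)^2 − 1 = 1.012378 − 1 = 1.2378%.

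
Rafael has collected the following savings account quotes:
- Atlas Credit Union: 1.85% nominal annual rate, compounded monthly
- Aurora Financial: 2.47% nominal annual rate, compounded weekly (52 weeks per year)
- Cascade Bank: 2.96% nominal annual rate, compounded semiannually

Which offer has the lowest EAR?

Atlas Credit Union

Atlas Credit Union: (1 + 0.0185/12)^12 − 1 = 1.866%
Aurora Financial: (1 + 0.0247/52)^52 − 1 = 2.500%
Cascade Bank: (1 + 0.0296/2)^2 − 1 = 2.982%
The lowest effective annual rate is Atlas Credit Union at 1.866%.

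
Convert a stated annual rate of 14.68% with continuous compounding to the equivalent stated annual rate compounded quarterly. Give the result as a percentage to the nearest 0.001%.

14.953%

EAR under continuous compounding: e^0.1468 − 1 = 0.158122.
Solve (1 + r/4)^4 = 1.158122: r/4 = 1.158122^(1/4) − 1 = 0.037382, so r = 0.149527 = 14.953%.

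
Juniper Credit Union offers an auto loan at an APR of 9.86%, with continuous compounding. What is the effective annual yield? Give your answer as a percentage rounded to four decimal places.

With continuous compounding, EAR = e^0.0986 − 1.
e^0.0986 = 1.103625, so EAR = 0.103625 = 10.3625%.

10.3625%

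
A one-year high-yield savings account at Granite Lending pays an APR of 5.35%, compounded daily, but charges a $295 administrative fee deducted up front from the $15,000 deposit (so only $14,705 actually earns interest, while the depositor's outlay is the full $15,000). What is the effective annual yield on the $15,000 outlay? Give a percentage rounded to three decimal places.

Value after one year: 14,705 × (1 + 0.0535/365)^365 = 14,705 × 1.054953 = $15,513.08.
Effective yield on the $15,000 outlay: 15,513.08 / 15,000 − 1 = 0.034205 = 3.421%.

3.421%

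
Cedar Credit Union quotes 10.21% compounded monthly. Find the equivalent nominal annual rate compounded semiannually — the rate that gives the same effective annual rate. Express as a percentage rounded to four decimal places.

10.4297%

EAR = (1 + 0.1021/12)^12 − 1 = 0.107016.
Solve (1 + r/2)^2 = 1.107016: r/2 = 1.107016^(1/2) − 1 = 0.052148, so r = 0.104297 = 10.4297%.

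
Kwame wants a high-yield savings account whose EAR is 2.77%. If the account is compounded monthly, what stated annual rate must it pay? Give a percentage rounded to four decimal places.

(1 + r/12)^12 − 1 = 0.0277, so 1 + r/12 = 1.0277^(1/12).
r/12 = 0.002280, so r = 0.027354 = 2.7354%.

2.7354%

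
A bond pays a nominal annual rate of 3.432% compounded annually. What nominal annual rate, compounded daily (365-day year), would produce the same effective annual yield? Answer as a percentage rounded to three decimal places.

3.375%

Compounded annually, EAR = nominal = 0.034320.
Solve (1 + r/365)^365 = 1.034320: r/365 = 1.034320^(1/365) − 1 = 0.000092, so r = 0.033746 = 3.375%.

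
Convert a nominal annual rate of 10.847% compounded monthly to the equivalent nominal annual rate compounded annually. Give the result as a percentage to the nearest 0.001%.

EAR = (1 + 0.10847/12)^12 − 1 = 0.114028.
Compounded annually, the equivalent nominal rate is the EAR itself: 11.403%.

11.403%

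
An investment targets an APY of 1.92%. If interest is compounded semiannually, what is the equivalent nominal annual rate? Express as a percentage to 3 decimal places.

1.911%

(1 + r/2)^2 − 1 = 0.0192, so 1 + r/2 = 1.0192^(1/2).
r/2 = 0.009554, so r = 0.019109 = 1.911%.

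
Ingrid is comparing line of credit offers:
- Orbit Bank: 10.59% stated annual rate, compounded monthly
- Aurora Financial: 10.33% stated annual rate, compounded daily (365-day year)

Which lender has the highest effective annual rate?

Orbit Bank: (1 + 0.1059/12)^12 − 1 = 11.119%
Aurora Financial: (1 + 0.1033/365)^365 − 1 = 10.881%
The highest effective annual rate is Orbit Bank at 11.119%.

Orbit Bank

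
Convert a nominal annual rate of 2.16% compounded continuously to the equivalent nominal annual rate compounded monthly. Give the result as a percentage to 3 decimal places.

EAR under continuous compounding: e^0.0216 − 1 = 0.021835.
Solve (1 + r/12)^12 = 1.021835: r/12 = 1.021835^(1/12) − 1 = 0.001802, so r = 0.021619 = 2.162%.

2.162%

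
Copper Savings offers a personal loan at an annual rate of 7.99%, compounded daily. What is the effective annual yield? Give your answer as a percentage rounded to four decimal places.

8.3169%

EAR = (1 + 0.0799/365)^365 − 1.
= (1 + 0.000219)^365 − 1 = 1.083169 − 1 = 8.3169%.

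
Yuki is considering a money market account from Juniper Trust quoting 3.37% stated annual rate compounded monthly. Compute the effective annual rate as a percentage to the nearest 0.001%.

3.423%

EAR = (1 + 0.0337/12)^12 − 1.
= 1.034225 − 1 = 3.423%.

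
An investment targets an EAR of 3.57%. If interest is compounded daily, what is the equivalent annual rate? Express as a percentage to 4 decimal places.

(1 + r/365)^365 − 1 = 0.0357, so 1 + r/365 = 1.0357^(1/365).
r/365 = 0.000096, so r = 0.035079 = 3.5079%.

3.5079%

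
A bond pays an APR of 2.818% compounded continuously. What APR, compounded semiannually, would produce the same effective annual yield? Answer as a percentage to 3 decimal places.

2.838%

EAR under continuous compounding: e^0.02818 − 1 = 0.028581.
Solve (1 + r/2)^2 = 1.028581: r/2 = 1.028581^(1/2) − 1 = 0.014190, so r = 0.028379 = 2.838%.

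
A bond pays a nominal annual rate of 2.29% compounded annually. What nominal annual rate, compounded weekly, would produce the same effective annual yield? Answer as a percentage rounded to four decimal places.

2.2647%

Compounded annually, EAR = nominal = 0.022900.
Solve (1 + r/52)^52 = 1.022900: r/52 = 1.022900^(1/52) − 1 = 0.000436, so r = 0.022647 = 2.2647%.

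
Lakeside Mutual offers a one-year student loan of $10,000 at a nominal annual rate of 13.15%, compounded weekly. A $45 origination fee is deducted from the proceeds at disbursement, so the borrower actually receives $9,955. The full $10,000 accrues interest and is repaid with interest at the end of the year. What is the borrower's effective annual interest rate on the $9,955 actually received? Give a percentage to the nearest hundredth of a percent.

14.55%

Amount owed after one year: 10,000 × (1 + 0.1315/52)^52 = 10,000 × 1.140349 = $11,403.49.
Effective rate on net proceeds: 11,403.49 / 9,955 − 1 = 0.145503 = 14.55%.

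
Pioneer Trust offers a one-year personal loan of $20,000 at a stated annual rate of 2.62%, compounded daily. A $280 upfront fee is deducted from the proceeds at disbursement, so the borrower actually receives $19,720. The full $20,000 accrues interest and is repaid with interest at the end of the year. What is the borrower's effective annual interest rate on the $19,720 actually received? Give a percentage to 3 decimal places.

4.112%

Amount owed after one year: 20,000 × (1 + 0.0262/365)^365 = 20,000 × 1.026545 = $20,530.91.
Effective rate on net proceeds: 20,530.91 / 19,720 − 1 = 0.041121 = 4.112%.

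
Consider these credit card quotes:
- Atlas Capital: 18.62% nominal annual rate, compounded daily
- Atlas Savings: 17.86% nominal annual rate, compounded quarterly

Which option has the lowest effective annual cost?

Atlas Capital: (1 + 0.1862/365)^365 − 1 = 20.461%
Atlas Savings: (1 + 0.1786/4)^4 − 1 = 19.092%
The lowest effective annual rate is Atlas Savings at 19.092%.

Atlas Savings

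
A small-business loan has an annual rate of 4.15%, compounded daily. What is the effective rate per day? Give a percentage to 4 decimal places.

0.0114%

With a nominal annual rate compounded daily, the periodic rate is the nominal rate divided by 365.
i = 0.0415 / 365 = 0.0001137 = 0.0114%.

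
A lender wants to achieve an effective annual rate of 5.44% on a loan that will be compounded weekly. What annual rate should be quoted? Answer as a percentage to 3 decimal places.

(1 + r/52)^52 − 1 = 0.0544, so 1 + r/52 = 1.0544^(1/52).
r/52 = 0.001019, so r = 0.052999 = 5.300%.

5.300%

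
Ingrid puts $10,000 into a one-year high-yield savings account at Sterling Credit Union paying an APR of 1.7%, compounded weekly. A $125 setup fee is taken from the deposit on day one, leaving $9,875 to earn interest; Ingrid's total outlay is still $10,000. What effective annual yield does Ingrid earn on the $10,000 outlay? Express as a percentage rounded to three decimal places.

Value after one year: 9,875 × (1 + 0.017/52)^52 = 9,875 × 1.017142 = $10,044.28.
Effective yield on the $10,000 outlay: 10,044.28 / 10,000 − 1 = 0.004428 = 0.443%.

0.443%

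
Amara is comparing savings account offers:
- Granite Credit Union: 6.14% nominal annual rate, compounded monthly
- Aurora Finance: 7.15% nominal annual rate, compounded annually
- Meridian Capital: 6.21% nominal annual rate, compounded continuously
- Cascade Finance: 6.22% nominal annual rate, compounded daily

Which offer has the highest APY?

Aurora Finance

Granite Credit Union: (1 + 0.0614/12)^12 − 1 = 6.316%
Aurora Finance: compounded annually, EAR = 7.150%
Meridian Capital: e^0.0621 − 1 = 6.407%
Cascade Finance: (1 + 0.0622/365)^365 − 1 = 6.417%
The highest effective annual rate is Aurora Finance at 7.150%.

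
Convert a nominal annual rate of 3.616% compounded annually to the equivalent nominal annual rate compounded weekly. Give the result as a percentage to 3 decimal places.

3.553%

Compounded annually, EAR = nominal = 0.036160.
Solve (1 + r/52)^52 = 1.036160: r/52 = 1.036160^(1/52) − 1 = 0.000683, so r = 0.035534 = 3.553%.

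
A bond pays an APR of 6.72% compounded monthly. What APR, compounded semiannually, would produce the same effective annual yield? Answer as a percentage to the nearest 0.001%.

EAR = (1 + 0.0672/12)^12 − 1 = 0.069309.
Solve (1 + r/2)^2 = 1.069309: r/2 = 1.069309^(1/2) − 1 = 0.034074, so r = 0.068148 = 6.815%.

6.815%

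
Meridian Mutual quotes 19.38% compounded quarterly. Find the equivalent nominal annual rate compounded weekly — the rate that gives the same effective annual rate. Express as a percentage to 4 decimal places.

EAR = (1 + 0.1938/4)^4 − 1 = 0.208345.
Solve (1 + r/52)^52 = 1.208345: r/52 = 1.208345^(1/52) − 1 = 0.003646, so r = 0.189596 = 18.9596%.

18.9596%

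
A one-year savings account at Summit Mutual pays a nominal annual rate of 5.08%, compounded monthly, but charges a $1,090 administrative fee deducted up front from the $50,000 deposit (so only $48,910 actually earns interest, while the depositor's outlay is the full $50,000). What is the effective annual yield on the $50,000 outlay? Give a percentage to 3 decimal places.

Value after one year: 48,910 × (1 + 0.0508/12)^12 = 48,910 × 1.052000 = $51,453.30.
Effective yield on the $50,000 outlay: 51,453.30 / 50,000 − 1 = 0.029066 = 2.907%.

2.907%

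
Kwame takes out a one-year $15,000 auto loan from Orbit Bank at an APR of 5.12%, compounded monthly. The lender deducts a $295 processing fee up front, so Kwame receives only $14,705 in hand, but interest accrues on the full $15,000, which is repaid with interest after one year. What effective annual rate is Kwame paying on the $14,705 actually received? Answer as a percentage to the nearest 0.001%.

7.353%

Amount owed after one year: 15,000 × (1 + 0.0512/12)^12 = 15,000 × 1.052419 = $15,786.28.
Effective rate on net proceeds: 15,786.28 / 14,705 − 1 = 0.073532 = 7.353%.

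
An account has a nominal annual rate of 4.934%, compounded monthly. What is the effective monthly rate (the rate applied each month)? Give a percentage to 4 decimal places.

0.4112%

With a nominal annual rate compounded monthly, the periodic rate is the nominal rate divided by 12.
i = 0.04934 / 12 = 0.0041117 = 0.4112%.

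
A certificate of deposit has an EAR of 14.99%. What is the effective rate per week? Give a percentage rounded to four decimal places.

0.2690%

The per-week rate i satisfies (1 + i)^52 = 1 + 0.1499.
i = 1.1499^(1/52) − 1 = 0.0026897 = 0.2690%.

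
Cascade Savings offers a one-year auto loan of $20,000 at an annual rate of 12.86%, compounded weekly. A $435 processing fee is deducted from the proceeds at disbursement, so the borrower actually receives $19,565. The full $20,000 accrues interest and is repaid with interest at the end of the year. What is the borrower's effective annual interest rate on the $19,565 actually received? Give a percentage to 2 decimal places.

16.23%

Amount owed after one year: 20,000 × (1 + 0.1286/52)^52 = 20,000 × 1.137055 = $22,741.09.
Effective rate on net proceeds: 22,741.09 / 19,565 − 1 = 0.162335 = 16.23%.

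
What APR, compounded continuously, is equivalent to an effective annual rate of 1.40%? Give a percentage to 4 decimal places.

1.3903%

Continuous: nominal r satisfies e^r − 1 = 0.0140.
r = ln(1 + 0.0140) = ln(1.0140) = 0.013903 = 1.3903%.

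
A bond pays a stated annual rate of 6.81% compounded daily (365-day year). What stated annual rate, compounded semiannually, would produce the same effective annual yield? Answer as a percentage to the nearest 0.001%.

EAR = (1 + 0.0681/365)^365 − 1 = 0.070466.
Solve (1 + r/2)^2 = 1.070466: r/2 = 1.070466^(1/2) − 1 = 0.034633, so r = 0.069266 = 6.927%.

6.927%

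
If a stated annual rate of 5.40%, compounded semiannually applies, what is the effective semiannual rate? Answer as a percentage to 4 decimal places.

2.7000%

With a nominal annual rate compounded semiannually, the periodic rate is the nominal rate divided by 2.
i = 0.0540 / 2 = 0.0270000 = 2.7000%.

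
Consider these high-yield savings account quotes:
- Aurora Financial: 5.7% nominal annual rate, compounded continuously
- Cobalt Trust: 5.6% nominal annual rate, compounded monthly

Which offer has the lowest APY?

Cobalt Trust

Aurora Financial: e^0.057 − 1 = 5.866%
Cobalt Trust: (1 + 0.056/12)^12 − 1 = 5.746%
The lowest effective annual rate is Cobalt Trust at 5.746%.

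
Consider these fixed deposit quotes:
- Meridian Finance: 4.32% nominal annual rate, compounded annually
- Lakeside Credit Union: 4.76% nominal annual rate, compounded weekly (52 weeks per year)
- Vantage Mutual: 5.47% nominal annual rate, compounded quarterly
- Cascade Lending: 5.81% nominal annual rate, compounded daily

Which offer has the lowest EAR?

Meridian Finance

Meridian Finance: compounded annually, EAR = 4.320%
Lakeside Credit Union: (1 + 0.0476/52)^52 − 1 = 4.873%
Vantage Mutual: (1 + 0.0547/4)^4 − 1 = 5.583%
Cascade Lending: (1 + 0.0581/365)^365 − 1 = 5.982%
The lowest effective annual rate is Meridian Finance at 4.320%.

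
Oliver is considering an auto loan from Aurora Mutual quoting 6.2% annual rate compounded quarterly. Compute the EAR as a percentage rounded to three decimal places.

6.346%

EAR = (1 + 0.062/4)^4 − 1.
= (1 + 0.015500)^4 − 1 = 1.063456 − 1 = 6.346%.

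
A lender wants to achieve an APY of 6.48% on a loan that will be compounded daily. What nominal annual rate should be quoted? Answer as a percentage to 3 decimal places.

(1 + r/365)^365 − 1 = 0.0648, so 1 + r/365 = 1.0648^(1/365).
r/365 = 0.000172, so r = 0.062792 = 6.279%.

6.279%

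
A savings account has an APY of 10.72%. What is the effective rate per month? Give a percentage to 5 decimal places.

0.85223%

The per-month rate i satisfies (1 + i)^12 = 1 + 0.1072.
i = 1.1072^(1/12) − 1 = 0.0085223 = 0.85223%.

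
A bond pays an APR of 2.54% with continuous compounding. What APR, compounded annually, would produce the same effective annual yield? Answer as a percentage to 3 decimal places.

2.573%

EAR under continuous compounding: e^0.0254 − 1 = 0.025725.
Compounded annually, the equivalent nominal rate is the EAR itself: 2.573%.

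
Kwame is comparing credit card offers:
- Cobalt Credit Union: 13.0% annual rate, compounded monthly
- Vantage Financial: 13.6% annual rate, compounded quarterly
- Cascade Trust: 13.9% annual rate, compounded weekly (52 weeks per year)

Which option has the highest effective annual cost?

Cascade Trust

Cobalt Credit Union: (1 + 0.130/12)^12 − 1 = 13.803%
Vantage Financial: (1 + 0.136/4)^4 − 1 = 14.309%
Cascade Trust: (1 + 0.139/52)^52 − 1 = 14.891%
The highest effective annual rate is Cascade Trust at 14.891%.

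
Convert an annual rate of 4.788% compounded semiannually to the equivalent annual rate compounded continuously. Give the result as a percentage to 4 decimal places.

EAR = (1 + 0.04788/2)^2 − 1 = 0.048453.
Equivalent continuous rate: r = ln(1 + 0.048453) = 0.047316 = 4.7316%.

4.7316%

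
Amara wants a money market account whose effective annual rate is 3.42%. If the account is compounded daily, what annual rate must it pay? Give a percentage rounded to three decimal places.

(1 + r/365)^365 − 1 = 0.0342, so 1 + r/365 = 1.0342^(1/365).
r/365 = 0.000092, so r = 0.033630 = 3.363%.

3.363%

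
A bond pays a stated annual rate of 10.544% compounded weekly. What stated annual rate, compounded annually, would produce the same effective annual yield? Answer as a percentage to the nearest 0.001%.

11.108%

EAR = (1 + 0.10544/52)^52 − 1 = 0.111081.
Compounded annually, the equivalent nominal rate is the EAR itself: 11.108%.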